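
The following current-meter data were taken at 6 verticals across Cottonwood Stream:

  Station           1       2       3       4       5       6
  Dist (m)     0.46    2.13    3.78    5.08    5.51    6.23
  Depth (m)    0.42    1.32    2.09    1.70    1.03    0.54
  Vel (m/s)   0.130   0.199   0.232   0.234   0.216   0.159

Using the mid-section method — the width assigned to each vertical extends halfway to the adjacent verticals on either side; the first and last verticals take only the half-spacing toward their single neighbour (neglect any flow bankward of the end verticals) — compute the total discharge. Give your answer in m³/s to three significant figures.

w_1 = (2.13 − 0.46)/2 = 0.835 m; q_1 = 0.130 × 0.42 × 0.835 = 0.04559 m³/s
w_2 = (3.78 − 0.46)/2 = 1.66 m; q_2 = 0.199 × 1.32 × 1.66 = 0.4360 m³/s
w_3 = (5.08 − 2.13)/2 = 1.475 m; q_3 = 0.232 × 2.09 × 1.475 = 0.7152 m³/s
w_4 = (5.51 − 3.78)/2 = 0.865 m; q_4 = 0.234 × 1.70 × 0.865 = 0.3441 m³/s
w_5 = (6.23 − 5.08)/2 = 0.575 m; q_5 = 0.216 × 1.03 × 0.575 = 0.1279 m³/s
w_6 = (6.23 − 5.51)/2 = 0.36 m; q_6 = 0.159 × 0.54 × 0.36 = 0.03091 m³/s
Q = Σ qᵢ = 1.700 m³/s

1.70 m³/s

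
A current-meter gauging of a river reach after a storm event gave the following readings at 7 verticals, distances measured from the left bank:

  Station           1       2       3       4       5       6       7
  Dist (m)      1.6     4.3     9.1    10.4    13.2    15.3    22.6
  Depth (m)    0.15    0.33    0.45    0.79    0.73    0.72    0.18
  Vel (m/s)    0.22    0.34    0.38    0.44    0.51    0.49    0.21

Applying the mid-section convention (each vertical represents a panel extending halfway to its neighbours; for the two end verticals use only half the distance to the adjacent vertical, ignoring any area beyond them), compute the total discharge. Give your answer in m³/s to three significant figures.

w_1 = (4.3 − 1.6)/2 = 1.35 m; q_1 = 0.22 × 0.15 × 1.35 = 0.04455 m³/s
w_2 = (9.1 − 1.6)/2 = 3.75 m; q_2 = 0.34 × 0.33 × 3.75 = 0.4208 m³/s
w_3 = (10.4 − 4.3)/2 = 3.05 m; q_3 = 0.38 × 0.45 × 3.05 = 0.5216 m³/s
w_4 = (13.2 − 9.1)/2 = 2.05 m; q_4 = 0.44 × 0.79 × 2.05 = 0.7126 m³/s
w_5 = (15.3 − 10.4)/2 = 2.45 m; q_5 = 0.51 × 0.73 × 2.45 = 0.9121 m³/s
w_6 = (22.6 − 13.2)/2 = 4.7 m; q_6 = 0.49 × 0.72 × 4.7 = 1.658 m³/s
w_7 = (22.6 − 15.3)/2 = 3.65 m; q_7 = 0.21 × 0.18 × 3.65 = 0.1380 m³/s
Q = Σ qᵢ = 4.408 m³/s

4.41 m³/s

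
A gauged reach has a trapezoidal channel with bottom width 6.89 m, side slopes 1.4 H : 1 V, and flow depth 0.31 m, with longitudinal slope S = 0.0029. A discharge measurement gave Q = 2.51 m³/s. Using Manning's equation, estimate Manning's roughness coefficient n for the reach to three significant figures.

0.0211

A = (b + z·y)·y = (6.89 + 1.4×0.31)×0.31 = 2.270 m²
P = b + 2y√(1+z²) = 6.89 + 2×0.31×√(1+1.4²) = 7.957 m
R = A/P = 2.270/7.957 = 0.2853 m
n = (1/Q)·A·R^(2/3)·S^(1/2) = (1/2.51) × 2.270 × 0.4334 × 0.05385 = 0.02111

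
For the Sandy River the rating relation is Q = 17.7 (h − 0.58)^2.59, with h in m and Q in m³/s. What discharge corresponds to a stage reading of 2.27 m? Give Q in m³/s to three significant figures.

Q = 17.7 × (2.27 − 0.58)^2.59 = 17.7 × 1.69^2.59 = 68.90 m³/s

68.9 m³/s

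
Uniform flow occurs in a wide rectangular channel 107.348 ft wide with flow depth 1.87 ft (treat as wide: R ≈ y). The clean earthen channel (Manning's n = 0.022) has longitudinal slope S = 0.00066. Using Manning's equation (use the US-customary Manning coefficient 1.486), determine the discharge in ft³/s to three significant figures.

529 ft³/s

A = b·y = 107.348 × 1.87 = 200.7 ft²
Wide channel: R ≈ y = 1.87 ft
Q = (1.486/n)·A·R^(2/3)·S^(1/2) = (1.486/0.022) × 200.7 × 1.870^(2/3) × 0.00066^(1/2) = 528.7 ft³/s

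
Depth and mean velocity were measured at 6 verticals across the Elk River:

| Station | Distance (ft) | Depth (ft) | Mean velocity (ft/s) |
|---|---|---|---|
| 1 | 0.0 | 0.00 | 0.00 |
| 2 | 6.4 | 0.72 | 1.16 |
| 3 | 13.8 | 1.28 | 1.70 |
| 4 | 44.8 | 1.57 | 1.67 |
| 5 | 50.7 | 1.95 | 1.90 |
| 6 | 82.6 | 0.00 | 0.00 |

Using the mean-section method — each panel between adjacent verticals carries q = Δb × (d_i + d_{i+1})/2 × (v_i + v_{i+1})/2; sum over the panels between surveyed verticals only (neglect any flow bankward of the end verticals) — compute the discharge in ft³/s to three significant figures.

134 ft³/s

Panel 1-2: Δb = 6.4 ft, d̄ = (0.00+0.72)/2 = 0.36, v̄ = (0.00+1.16)/2 = 0.58 → q = 6.4×0.36×0.58 = 1.336 ft³/s
Panel 2-3: Δb = 7.4 ft, d̄ = (0.72+1.28)/2 = 1, v̄ = (1.16+1.70)/2 = 1.43 → q = 7.4×1×1.43 = 10.58 ft³/s
Panel 3-4: Δb = 31 ft, d̄ = (1.28+1.57)/2 = 1.425, v̄ = (1.70+1.67)/2 = 1.685 → q = 31×1.425×1.685 = 74.43 ft³/s
Panel 4-5: Δb = 5.9 ft, d̄ = (1.57+1.95)/2 = 1.76, v̄ = (1.67+1.90)/2 = 1.785 → q = 5.9×1.76×1.785 = 18.54 ft³/s
Panel 5-6: Δb = 31.9 ft, d̄ = (1.95+0.00)/2 = 0.975, v̄ = (1.90+0.00)/2 = 0.95 → q = 31.9×0.975×0.95 = 29.55 ft³/s
Q = Σ q = 134.4 ft³/s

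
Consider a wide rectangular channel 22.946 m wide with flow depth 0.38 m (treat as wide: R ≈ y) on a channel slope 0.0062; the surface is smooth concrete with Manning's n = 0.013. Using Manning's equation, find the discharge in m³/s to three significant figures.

A = b·y = 22.946 × 0.38 = 8.719 m²
Wide channel: R ≈ y = 0.38 m
Q = (1/n)·A·R^(2/3)·S^(1/2) = (1/0.013) × 8.719 × 0.3800^(2/3) × 0.0062^(1/2) = 27.71 m³/s

27.7 m³/s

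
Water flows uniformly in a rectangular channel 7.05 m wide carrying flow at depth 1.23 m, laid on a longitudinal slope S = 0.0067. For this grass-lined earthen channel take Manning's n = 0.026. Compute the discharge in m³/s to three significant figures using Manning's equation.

25.7 m³/s

A = b·y = 7.05 × 1.23 = 8.672 m²
P = b + 2y = 7.05 + 2×1.23 = 9.510 m
R = A/P = 8.672/9.510 = 0.9118 m
Q = (1/n)·A·R^(2/3)·S^(1/2) = (1/0.026) × 8.672 × 0.9118^(2/3) × 0.0067^(1/2) = 25.67 m³/s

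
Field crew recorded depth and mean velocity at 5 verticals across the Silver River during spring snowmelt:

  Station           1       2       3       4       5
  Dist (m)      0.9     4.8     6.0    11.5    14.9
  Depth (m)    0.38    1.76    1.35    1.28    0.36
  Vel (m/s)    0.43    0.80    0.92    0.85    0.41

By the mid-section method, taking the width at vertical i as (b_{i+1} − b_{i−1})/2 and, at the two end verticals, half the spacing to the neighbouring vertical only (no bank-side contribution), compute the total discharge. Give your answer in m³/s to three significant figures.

w_1 = (4.8 − 0.9)/2 = 1.95 m; q_1 = 0.43 × 0.38 × 1.95 = 0.3186 m³/s
w_2 = (6.0 − 0.9)/2 = 2.55 m; q_2 = 0.80 × 1.76 × 2.55 = 3.590 m³/s
w_3 = (11.5 − 4.8)/2 = 3.35 m; q_3 = 0.92 × 1.35 × 3.35 = 4.161 m³/s
w_4 = (14.9 − 6.0)/2 = 4.45 m; q_4 = 0.85 × 1.28 × 4.45 = 4.842 m³/s
w_5 = (14.9 − 11.5)/2 = 1.7 m; q_5 = 0.41 × 0.36 × 1.7 = 0.2509 m³/s
Q = Σ qᵢ = 13.16 m³/s

13.2 m³/s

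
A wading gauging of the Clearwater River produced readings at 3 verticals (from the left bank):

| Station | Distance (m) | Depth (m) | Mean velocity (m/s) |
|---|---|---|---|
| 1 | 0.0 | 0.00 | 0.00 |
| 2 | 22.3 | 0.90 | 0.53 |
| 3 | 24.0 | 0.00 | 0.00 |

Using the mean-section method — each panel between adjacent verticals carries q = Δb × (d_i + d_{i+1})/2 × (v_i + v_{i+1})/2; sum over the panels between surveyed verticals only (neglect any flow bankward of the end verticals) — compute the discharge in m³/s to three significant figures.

2.86 m³/s

Panel 1-2: Δb = 22.3 m, d̄ = (0.00+0.90)/2 = 0.45, v̄ = (0.00+0.53)/2 = 0.265 → q = 22.3×0.45×0.265 = 2.659 m³/s
Panel 2-3: Δb = 1.7 m, d̄ = (0.90+0.00)/2 = 0.45, v̄ = (0.53+0.00)/2 = 0.265 → q = 1.7×0.45×0.265 = 0.2027 m³/s
Q = Σ q = 2.862 m³/s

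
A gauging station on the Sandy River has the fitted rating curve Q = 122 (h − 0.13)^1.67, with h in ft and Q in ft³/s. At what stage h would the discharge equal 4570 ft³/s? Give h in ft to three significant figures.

h − h₀ = (Q/C)^(1/b) = (4570/122)^(1/1.67) = 8.755 ft
h = 0.13 + 8.755 = 8.885 ft

8.88 ft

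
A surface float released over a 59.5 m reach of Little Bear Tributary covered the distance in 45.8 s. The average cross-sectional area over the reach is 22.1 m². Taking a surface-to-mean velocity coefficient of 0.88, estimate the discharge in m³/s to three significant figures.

v_surface = L / t̄ = 59.5 / 45.8 = 1.299 m/s
v_mean = 0.88 × 1.299 = 1.143 m/s
Q = A × v_mean = 22.1 × 1.143 = 25.27 m³/s

25.3 m³/s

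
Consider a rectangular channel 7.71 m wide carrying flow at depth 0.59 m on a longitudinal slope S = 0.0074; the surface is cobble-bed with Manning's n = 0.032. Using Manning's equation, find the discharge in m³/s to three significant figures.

A = b·y = 7.71 × 0.59 = 4.549 m²
P = b + 2y = 7.71 + 2×0.59 = 8.890 m
R = A/P = 4.549/8.890 = 0.5117 m
Q = (1/n)·A·R^(2/3)·S^(1/2) = (1/0.032) × 4.549 × 0.5117^(2/3) × 0.0074^(1/2) = 7.823 m³/s

7.82 m³/s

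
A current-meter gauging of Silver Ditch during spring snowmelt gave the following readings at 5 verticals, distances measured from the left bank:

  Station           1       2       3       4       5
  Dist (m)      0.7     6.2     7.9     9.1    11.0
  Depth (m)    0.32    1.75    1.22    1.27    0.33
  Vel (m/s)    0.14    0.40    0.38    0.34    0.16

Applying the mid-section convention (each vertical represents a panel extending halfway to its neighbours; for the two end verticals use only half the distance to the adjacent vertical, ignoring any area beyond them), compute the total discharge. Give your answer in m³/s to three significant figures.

w_1 = (6.2 − 0.7)/2 = 2.75 m; q_1 = 0.14 × 0.32 × 2.75 = 0.1232 m³/s
w_2 = (7.9 − 0.7)/2 = 3.6 m; q_2 = 0.40 × 1.75 × 3.6 = 2.520 m³/s
w_3 = (9.1 − 6.2)/2 = 1.45 m; q_3 = 0.38 × 1.22 × 1.45 = 0.6722 m³/s
w_4 = (11.0 − 7.9)/2 = 1.55 m; q_4 = 0.34 × 1.27 × 1.55 = 0.6693 m³/s
w_5 = (11.0 − 9.1)/2 = 0.95 m; q_5 = 0.16 × 0.33 × 0.95 = 0.05016 m³/s
Q = Σ qᵢ = 4.035 m³/s

4.03 m³/s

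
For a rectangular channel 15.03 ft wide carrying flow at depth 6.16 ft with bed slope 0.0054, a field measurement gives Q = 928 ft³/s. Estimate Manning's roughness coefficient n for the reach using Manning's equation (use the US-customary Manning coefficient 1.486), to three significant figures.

0.0246

A = b·y = 15.03 × 6.16 = 92.58 ft²
P = b + 2y = 15.03 + 2×6.16 = 27.35 ft
R = A/P = 92.58/27.35 = 3.385 ft
n = (1.486/Q)·A·R^(2/3)·S^(1/2) = (1.486/928) × 92.58 × 2.255 × 0.07348 = 0.02456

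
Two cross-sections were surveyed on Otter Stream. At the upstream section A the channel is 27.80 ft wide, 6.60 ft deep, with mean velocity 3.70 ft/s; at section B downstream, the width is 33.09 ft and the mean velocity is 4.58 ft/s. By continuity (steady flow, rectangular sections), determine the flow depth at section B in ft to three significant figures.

Q = A₁V₁ = (27.80×6.60) × 3.70 = 678.9 ft³/s
d₂ = Q/(b₂ V₂) = 678.9/(33.09×4.58) = 4.479 ft

4.48 ft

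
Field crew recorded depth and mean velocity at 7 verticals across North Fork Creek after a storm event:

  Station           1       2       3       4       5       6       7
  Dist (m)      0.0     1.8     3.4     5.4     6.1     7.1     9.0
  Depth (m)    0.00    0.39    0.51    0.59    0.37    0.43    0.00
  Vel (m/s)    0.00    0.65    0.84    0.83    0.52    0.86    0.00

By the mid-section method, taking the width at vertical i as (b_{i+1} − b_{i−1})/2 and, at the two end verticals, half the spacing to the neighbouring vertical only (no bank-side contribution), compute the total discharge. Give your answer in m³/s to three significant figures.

w_2 = (3.4 − 0.0)/2 = 1.7 m; q_2 = 0.65 × 0.39 × 1.7 = 0.4310 m³/s
w_3 = (5.4 − 1.8)/2 = 1.8 m; q_3 = 0.84 × 0.51 × 1.8 = 0.7711 m³/s
w_4 = (6.1 − 3.4)/2 = 1.35 m; q_4 = 0.83 × 0.59 × 1.35 = 0.6611 m³/s
w_5 = (7.1 − 5.4)/2 = 0.85 m; q_5 = 0.52 × 0.37 × 0.85 = 0.1635 m³/s
w_6 = (9.0 − 6.1)/2 = 1.45 m; q_6 = 0.86 × 0.43 × 1.45 = 0.5362 m³/s
Stations 1, 7 contribute zero (depth or velocity is 0).
Q = Σ qᵢ = 2.563 m³/s

2.56 m³/s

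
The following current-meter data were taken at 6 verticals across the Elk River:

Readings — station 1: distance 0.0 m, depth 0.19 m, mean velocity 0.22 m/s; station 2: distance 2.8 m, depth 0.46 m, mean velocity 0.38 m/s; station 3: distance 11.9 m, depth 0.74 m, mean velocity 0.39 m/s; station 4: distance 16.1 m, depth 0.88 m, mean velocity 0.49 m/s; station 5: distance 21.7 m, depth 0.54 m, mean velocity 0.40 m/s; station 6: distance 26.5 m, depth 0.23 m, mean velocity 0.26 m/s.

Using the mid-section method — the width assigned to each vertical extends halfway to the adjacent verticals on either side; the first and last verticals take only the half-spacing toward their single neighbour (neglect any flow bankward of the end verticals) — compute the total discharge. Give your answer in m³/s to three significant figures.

6.40 m³/s

w_1 = (2.8 − 0.0)/2 = 1.4 m; q_1 = 0.22 × 0.19 × 1.4 = 0.05852 m³/s
w_2 = (11.9 − 0.0)/2 = 5.95 m; q_2 = 0.38 × 0.46 × 5.95 = 1.040 m³/s
w_3 = (16.1 − 2.8)/2 = 6.65 m; q_3 = 0.39 × 0.74 × 6.65 = 1.919 m³/s
w_4 = (21.7 − 11.9)/2 = 4.9 m; q_4 = 0.49 × 0.88 × 4.9 = 2.113 m³/s
w_5 = (26.5 − 16.1)/2 = 5.2 m; q_5 = 0.40 × 0.54 × 5.2 = 1.123 m³/s
w_6 = (26.5 − 21.7)/2 = 2.4 m; q_6 = 0.26 × 0.23 × 2.4 = 0.1435 m³/s
Q = Σ qᵢ = 6.397 m³/s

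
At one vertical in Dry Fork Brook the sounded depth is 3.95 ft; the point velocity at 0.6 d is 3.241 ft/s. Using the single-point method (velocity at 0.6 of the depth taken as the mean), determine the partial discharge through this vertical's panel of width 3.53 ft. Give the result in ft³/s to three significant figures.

45.2 ft³/s

v̄ = v₀.₆ = 3.241 ft/s
q = v̄ × d × w = 3.241 × 3.95 × 3.53 = 45.19 ft³/s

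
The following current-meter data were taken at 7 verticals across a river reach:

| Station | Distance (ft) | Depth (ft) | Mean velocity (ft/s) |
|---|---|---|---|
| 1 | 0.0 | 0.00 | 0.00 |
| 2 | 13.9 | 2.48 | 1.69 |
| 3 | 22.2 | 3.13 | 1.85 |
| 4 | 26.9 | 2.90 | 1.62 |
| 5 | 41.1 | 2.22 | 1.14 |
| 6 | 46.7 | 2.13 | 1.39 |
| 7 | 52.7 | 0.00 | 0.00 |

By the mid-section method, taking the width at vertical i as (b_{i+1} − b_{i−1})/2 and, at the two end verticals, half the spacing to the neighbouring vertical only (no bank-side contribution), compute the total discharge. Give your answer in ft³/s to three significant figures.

w_2 = (22.2 − 0.0)/2 = 11.1 ft; q_2 = 1.69 × 2.48 × 11.1 = 46.52 ft³/s
w_3 = (26.9 − 13.9)/2 = 6.5 ft; q_3 = 1.85 × 3.13 × 6.5 = 37.64 ft³/s
w_4 = (41.1 − 22.2)/2 = 9.45 ft; q_4 = 1.62 × 2.90 × 9.45 = 44.40 ft³/s
w_5 = (46.7 − 26.9)/2 = 9.9 ft; q_5 = 1.14 × 2.22 × 9.9 = 25.05 ft³/s
w_6 = (52.7 − 41.1)/2 = 5.8 ft; q_6 = 1.39 × 2.13 × 5.8 = 17.17 ft³/s
Stations 1, 7 contribute zero (depth or velocity is 0).
Q = Σ qᵢ = 170.8 ft³/s

171 ft³/s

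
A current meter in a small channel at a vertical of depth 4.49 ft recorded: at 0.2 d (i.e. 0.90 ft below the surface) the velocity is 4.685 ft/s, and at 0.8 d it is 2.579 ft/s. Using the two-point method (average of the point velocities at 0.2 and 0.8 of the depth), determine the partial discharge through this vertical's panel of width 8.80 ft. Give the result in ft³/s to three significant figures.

v̄ = (4.685 + 2.579) / 2 = 3.632 ft/s
q = v̄ × d × w = 3.632 × 4.49 × 8.80 = 143.5 ft³/s

144 ft³/s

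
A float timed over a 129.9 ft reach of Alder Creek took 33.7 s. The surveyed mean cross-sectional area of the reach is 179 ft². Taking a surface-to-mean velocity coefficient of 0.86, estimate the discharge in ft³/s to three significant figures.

v_surface = L / t̄ = 129.9 / 33.7 = 3.855 ft/s
v_mean = 0.86 × 3.855 = 3.315 ft/s
Q = A × v_mean = 179 × 3.315 = 593.4 ft³/s

593 ft³/s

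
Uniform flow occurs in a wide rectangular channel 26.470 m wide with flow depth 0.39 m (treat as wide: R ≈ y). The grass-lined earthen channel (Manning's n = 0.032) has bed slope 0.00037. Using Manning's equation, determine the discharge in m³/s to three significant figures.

A = b·y = 26.470 × 0.39 = 10.32 m²
Wide channel: R ≈ y = 0.39 m
Q = (1/n)·A·R^(2/3)·S^(1/2) = (1/0.032) × 10.32 × 0.3900^(2/3) × 0.00037^(1/2) = 3.312 m³/s

3.31 m³/s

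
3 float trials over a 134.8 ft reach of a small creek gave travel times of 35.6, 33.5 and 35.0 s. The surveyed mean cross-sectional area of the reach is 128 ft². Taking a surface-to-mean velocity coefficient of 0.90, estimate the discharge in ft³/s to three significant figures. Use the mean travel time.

t̄ = (35.6 + 33.5 + 35.0) / 3 = 34.7 s
v_surface = L / t̄ = 134.8 / 34.7 = 3.885 ft/s
v_mean = 0.90 × 3.885 = 3.496 ft/s
Q = A × v_mean = 128 × 3.496 = 447.5 ft³/s

448 ft³/s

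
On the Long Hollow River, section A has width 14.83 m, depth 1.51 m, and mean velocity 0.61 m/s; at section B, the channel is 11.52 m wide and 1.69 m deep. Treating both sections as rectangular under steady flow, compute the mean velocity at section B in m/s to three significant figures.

Q = A₁V₁ = (14.83×1.51) × 0.61 = 13.66 m³/s
A₂ = 11.52 × 1.69 = 19.47 m²
V₂ = Q/A₂ = 13.66/19.47 = 0.7016 m/s

0.702 m/s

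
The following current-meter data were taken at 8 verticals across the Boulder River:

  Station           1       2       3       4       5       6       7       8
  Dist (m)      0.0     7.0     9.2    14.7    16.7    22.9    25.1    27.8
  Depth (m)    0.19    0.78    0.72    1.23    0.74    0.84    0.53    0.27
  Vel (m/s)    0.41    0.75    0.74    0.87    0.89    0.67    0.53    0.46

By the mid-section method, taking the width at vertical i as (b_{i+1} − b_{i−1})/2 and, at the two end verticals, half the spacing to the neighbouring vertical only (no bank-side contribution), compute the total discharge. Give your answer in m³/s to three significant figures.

14.9 m³/s

w_1 = (7.0 − 0.0)/2 = 3.5 m; q_1 = 0.41 × 0.19 × 3.5 = 0.2727 m³/s
w_2 = (9.2 − 0.0)/2 = 4.6 m; q_2 = 0.75 × 0.78 × 4.6 = 2.691 m³/s
w_3 = (14.7 − 7.0)/2 = 3.85 m; q_3 = 0.74 × 0.72 × 3.85 = 2.051 m³/s
w_4 = (16.7 − 9.2)/2 = 3.75 m; q_4 = 0.87 × 1.23 × 3.75 = 4.013 m³/s
w_5 = (22.9 − 14.7)/2 = 4.1 m; q_5 = 0.89 × 0.74 × 4.1 = 2.700 m³/s
w_6 = (25.1 − 16.7)/2 = 4.2 m; q_6 = 0.67 × 0.84 × 4.2 = 2.364 m³/s
w_7 = (27.8 − 22.9)/2 = 2.45 m; q_7 = 0.53 × 0.53 × 2.45 = 0.6882 m³/s
w_8 = (27.8 − 25.1)/2 = 1.35 m; q_8 = 0.46 × 0.27 × 1.35 = 0.1677 m³/s
Q = Σ qᵢ = 14.95 m³/s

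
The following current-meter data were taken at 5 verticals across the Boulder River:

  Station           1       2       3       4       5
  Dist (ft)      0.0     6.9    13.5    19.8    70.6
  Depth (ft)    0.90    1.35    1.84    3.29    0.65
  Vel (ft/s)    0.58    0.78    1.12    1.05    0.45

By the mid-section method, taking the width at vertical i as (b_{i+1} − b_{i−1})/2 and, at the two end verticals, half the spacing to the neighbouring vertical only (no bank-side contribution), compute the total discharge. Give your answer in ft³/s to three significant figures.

w_1 = (6.9 − 0.0)/2 = 3.45 ft; q_1 = 0.58 × 0.90 × 3.45 = 1.801 ft³/s
w_2 = (13.5 − 0.0)/2 = 6.75 ft; q_2 = 0.78 × 1.35 × 6.75 = 7.108 ft³/s
w_3 = (19.8 − 6.9)/2 = 6.45 ft; q_3 = 1.12 × 1.84 × 6.45 = 13.29 ft³/s
w_4 = (70.6 − 13.5)/2 = 28.55 ft; q_4 = 1.05 × 3.29 × 28.55 = 98.63 ft³/s
w_5 = (70.6 − 19.8)/2 = 25.4 ft; q_5 = 0.45 × 0.65 × 25.4 = 7.430 ft³/s
Q = Σ qᵢ = 128.3 ft³/s

128 ft³/s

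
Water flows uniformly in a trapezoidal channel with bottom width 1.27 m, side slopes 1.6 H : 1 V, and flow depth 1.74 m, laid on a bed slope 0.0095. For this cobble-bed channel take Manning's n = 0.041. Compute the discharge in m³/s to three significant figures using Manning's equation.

A = (b + z·y)·y = (1.27 + 1.6×1.74)×1.74 = 7.054 m²
P = b + 2y√(1+z²) = 1.27 + 2×1.74×√(1+1.6²) = 7.836 m
R = A/P = 7.054/7.836 = 0.9002 m
Q = (1/n)·A·R^(2/3)·S^(1/2) = (1/0.041) × 7.054 × 0.9002^(2/3) × 0.0095^(1/2) = 15.63 m³/s

15.6 m³/s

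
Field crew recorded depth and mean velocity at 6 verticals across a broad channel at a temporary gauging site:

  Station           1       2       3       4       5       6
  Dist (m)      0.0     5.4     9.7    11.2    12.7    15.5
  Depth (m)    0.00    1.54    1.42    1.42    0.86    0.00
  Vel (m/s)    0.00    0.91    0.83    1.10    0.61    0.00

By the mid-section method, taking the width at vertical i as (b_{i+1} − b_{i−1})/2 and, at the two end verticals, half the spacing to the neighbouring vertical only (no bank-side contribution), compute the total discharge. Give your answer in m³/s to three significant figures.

13.7 m³/s

w_2 = (9.7 − 0.0)/2 = 4.85 m; q_2 = 0.91 × 1.54 × 4.85 = 6.797 m³/s
w_3 = (11.2 − 5.4)/2 = 2.9 m; q_3 = 0.83 × 1.42 × 2.9 = 3.418 m³/s
w_4 = (12.7 − 9.7)/2 = 1.5 m; q_4 = 1.10 × 1.42 × 1.5 = 2.343 m³/s
w_5 = (15.5 − 11.2)/2 = 2.15 m; q_5 = 0.61 × 0.86 × 2.15 = 1.128 m³/s
Stations 1, 6 contribute zero (depth or velocity is 0).
Q = Σ qᵢ = 13.69 m³/s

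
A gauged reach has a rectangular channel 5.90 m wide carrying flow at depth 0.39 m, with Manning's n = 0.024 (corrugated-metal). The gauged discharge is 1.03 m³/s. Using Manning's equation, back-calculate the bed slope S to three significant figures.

A = b·y = 5.90 × 0.39 = 2.301 m²
P = b + 2y = 5.90 + 2×0.39 = 6.680 m
R = A/P = 2.301/6.680 = 0.3445 m
S = (Q·n / (1·A·R^(2/3)))² = (1.03×0.024 / (1×2.301×0.4914))² = 0.0004780

0.000478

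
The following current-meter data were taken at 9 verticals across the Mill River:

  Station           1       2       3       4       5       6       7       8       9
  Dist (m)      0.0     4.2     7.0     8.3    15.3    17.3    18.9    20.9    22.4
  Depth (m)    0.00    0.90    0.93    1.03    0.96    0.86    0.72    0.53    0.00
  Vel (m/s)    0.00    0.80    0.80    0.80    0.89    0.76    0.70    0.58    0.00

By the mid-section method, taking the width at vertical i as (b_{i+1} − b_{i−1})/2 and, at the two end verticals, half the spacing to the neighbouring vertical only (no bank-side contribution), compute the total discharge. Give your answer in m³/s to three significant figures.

13.9 m³/s

w_2 = (7.0 − 0.0)/2 = 3.5 m; q_2 = 0.80 × 0.90 × 3.5 = 2.520 m³/s
w_3 = (8.3 − 4.2)/2 = 2.05 m; q_3 = 0.80 × 0.93 × 2.05 = 1.525 m³/s
w_4 = (15.3 − 7.0)/2 = 4.15 m; q_4 = 0.80 × 1.03 × 4.15 = 3.420 m³/s
w_5 = (17.3 − 8.3)/2 = 4.5 m; q_5 = 0.89 × 0.96 × 4.5 = 3.845 m³/s
w_6 = (18.9 − 15.3)/2 = 1.8 m; q_6 = 0.76 × 0.86 × 1.8 = 1.176 m³/s
w_7 = (20.9 − 17.3)/2 = 1.8 m; q_7 = 0.70 × 0.72 × 1.8 = 0.9072 m³/s
w_8 = (22.4 − 18.9)/2 = 1.75 m; q_8 = 0.58 × 0.53 × 1.75 = 0.5380 m³/s
Stations 1, 9 contribute zero (depth or velocity is 0).
Q = Σ qᵢ = 13.93 m³/s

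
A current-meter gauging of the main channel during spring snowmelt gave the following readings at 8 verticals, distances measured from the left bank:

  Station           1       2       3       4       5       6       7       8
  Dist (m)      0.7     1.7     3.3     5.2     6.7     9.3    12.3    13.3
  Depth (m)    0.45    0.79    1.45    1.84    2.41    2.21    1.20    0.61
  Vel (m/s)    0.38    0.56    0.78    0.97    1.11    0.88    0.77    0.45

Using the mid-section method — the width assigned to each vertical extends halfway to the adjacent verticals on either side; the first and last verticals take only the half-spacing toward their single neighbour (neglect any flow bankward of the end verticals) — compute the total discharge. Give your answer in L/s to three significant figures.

18600 L/s

w_1 = (1.7 − 0.7)/2 = 0.5 m; q_1 = 0.38 × 0.45 × 0.5 = 0.08550 m³/s
w_2 = (3.3 − 0.7)/2 = 1.3 m; q_2 = 0.56 × 0.79 × 1.3 = 0.5751 m³/s
w_3 = (5.2 − 1.7)/2 = 1.75 m; q_3 = 0.78 × 1.45 × 1.75 = 1.979 m³/s
w_4 = (6.7 − 3.3)/2 = 1.7 m; q_4 = 0.97 × 1.84 × 1.7 = 3.034 m³/s
w_5 = (9.3 − 5.2)/2 = 2.05 m; q_5 = 1.11 × 2.41 × 2.05 = 5.484 m³/s
w_6 = (12.3 − 6.7)/2 = 2.8 m; q_6 = 0.88 × 2.21 × 2.8 = 5.445 m³/s
w_7 = (13.3 − 9.3)/2 = 2 m; q_7 = 0.77 × 1.20 × 2 = 1.848 m³/s
w_8 = (13.3 − 12.3)/2 = 0.5 m; q_8 = 0.45 × 0.61 × 0.5 = 0.1373 m³/s
Q = Σ qᵢ = 18.59 m³/s
= 18.59 × 1000 = 18590 L/s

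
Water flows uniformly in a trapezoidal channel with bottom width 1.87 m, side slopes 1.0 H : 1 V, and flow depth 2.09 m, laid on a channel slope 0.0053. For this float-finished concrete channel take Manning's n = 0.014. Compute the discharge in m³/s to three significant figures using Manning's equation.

44.8 m³/s

A = (b + z·y)·y = (1.87 + 1.0×2.09)×2.09 = 8.276 m²
P = b + 2y√(1+z²) = 1.87 + 2×2.09×√(1+1.0²) = 7.781 m
R = A/P = 8.276/7.781 = 1.064 m
Q = (1/n)·A·R^(2/3)·S^(1/2) = (1/0.014) × 8.276 × 1.064^(2/3) × 0.0053^(1/2) = 44.84 m³/s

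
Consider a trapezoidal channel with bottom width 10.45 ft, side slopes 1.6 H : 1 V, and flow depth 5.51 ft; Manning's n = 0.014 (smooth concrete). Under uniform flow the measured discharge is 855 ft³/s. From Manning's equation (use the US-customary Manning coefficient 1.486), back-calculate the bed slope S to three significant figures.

A = (b + z·y)·y = (10.45 + 1.6×5.51)×5.51 = 106.2 ft²
P = b + 2y√(1+z²) = 10.45 + 2×5.51×√(1+1.6²) = 31.24 ft
R = A/P = 106.2/31.24 = 3.398 ft
S = (Q·n / (1.486·A·R^(2/3)))² = (855×0.014 / (1.486×106.2×2.260))² = 0.001127

0.00113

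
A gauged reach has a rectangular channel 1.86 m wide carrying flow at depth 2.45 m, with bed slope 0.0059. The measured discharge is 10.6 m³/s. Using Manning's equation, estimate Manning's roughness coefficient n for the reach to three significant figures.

A = b·y = 1.86 × 2.45 = 4.557 m²
P = b + 2y = 1.86 + 2×2.45 = 6.760 m
R = A/P = 4.557/6.760 = 0.6741 m
n = (1/Q)·A·R^(2/3)·S^(1/2) = (1/10.6) × 4.557 × 0.7688 × 0.07681 = 0.02539

0.0254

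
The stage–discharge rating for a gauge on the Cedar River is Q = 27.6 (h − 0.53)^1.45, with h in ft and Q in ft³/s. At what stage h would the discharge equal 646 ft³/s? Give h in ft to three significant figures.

h − h₀ = (Q/C)^(1/b) = (646/27.6)^(1/1.45) = 8.798 ft
h = 0.53 + 8.798 = 9.328 ft

9.33 ft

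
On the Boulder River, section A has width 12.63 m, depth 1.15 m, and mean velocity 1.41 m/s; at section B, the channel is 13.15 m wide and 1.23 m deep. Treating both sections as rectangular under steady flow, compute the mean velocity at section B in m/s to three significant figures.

1.27 m/s

Q = A₁V₁ = (12.63×1.15) × 1.41 = 20.48 m³/s
A₂ = 13.15 × 1.23 = 16.17 m²
V₂ = Q/A₂ = 20.48/16.17 = 1.266 m/s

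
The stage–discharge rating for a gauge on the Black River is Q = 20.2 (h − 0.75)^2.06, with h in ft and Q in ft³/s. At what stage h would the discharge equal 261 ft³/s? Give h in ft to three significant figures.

h − h₀ = (Q/C)^(1/b) = (261/20.2)^(1/2.06) = 3.463 ft
h = 0.75 + 3.463 = 4.213 ft

4.21 ft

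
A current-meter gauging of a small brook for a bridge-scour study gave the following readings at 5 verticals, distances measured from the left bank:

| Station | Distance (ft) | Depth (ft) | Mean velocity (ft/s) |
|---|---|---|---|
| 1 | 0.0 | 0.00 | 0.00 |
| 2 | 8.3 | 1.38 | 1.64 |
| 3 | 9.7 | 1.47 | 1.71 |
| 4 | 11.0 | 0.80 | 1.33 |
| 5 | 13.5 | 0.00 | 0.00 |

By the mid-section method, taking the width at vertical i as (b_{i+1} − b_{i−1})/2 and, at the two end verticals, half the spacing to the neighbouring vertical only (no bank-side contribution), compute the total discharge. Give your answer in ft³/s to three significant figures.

16.4 ft³/s

w_2 = (9.7 − 0.0)/2 = 4.85 ft; q_2 = 1.64 × 1.38 × 4.85 = 10.98 ft³/s
w_3 = (11.0 − 8.3)/2 = 1.35 ft; q_3 = 1.71 × 1.47 × 1.35 = 3.393 ft³/s
w_4 = (13.5 − 9.7)/2 = 1.9 ft; q_4 = 1.33 × 0.80 × 1.9 = 2.022 ft³/s
Stations 1, 5 contribute zero (depth or velocity is 0).
Q = Σ qᵢ = 16.39 ft³/s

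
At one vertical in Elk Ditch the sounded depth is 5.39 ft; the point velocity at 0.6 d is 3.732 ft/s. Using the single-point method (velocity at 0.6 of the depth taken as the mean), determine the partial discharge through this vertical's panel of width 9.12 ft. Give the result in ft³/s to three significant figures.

v̄ = v₀.₆ = 3.732 ft/s
q = v̄ × d × w = 3.732 × 5.39 × 9.12 = 183.5 ft³/s

183 ft³/s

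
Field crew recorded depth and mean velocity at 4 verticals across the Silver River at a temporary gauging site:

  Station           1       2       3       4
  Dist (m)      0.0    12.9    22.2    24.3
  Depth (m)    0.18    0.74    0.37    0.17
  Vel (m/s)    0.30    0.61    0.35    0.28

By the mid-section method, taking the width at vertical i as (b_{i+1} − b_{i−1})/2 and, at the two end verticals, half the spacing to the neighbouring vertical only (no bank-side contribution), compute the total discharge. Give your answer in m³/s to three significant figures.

6.15 m³/s

w_1 = (12.9 − 0.0)/2 = 6.45 m; q_1 = 0.30 × 0.18 × 6.45 = 0.3483 m³/s
w_2 = (22.2 − 0.0)/2 = 11.1 m; q_2 = 0.61 × 0.74 × 11.1 = 5.011 m³/s
w_3 = (24.3 − 12.9)/2 = 5.7 m; q_3 = 0.35 × 0.37 × 5.7 = 0.7382 m³/s
w_4 = (24.3 − 22.2)/2 = 1.05 m; q_4 = 0.28 × 0.17 × 1.05 = 0.04998 m³/s
Q = Σ qᵢ = 6.147 m³/s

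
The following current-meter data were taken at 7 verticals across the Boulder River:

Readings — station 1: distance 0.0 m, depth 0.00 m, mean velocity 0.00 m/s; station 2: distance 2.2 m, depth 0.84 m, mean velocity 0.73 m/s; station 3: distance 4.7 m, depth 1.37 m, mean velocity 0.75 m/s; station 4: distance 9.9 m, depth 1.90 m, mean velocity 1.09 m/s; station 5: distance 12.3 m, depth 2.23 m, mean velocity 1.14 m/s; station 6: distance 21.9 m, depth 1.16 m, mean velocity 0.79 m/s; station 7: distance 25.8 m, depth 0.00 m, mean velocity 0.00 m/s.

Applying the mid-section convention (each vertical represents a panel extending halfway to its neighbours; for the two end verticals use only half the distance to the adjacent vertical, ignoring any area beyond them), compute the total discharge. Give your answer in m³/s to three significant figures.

34.7 m³/s

w_2 = (4.7 − 0.0)/2 = 2.35 m; q_2 = 0.73 × 0.84 × 2.35 = 1.441 m³/s
w_3 = (9.9 − 2.2)/2 = 3.85 m; q_3 = 0.75 × 1.37 × 3.85 = 3.956 m³/s
w_4 = (12.3 − 4.7)/2 = 3.8 m; q_4 = 1.09 × 1.90 × 3.8 = 7.870 m³/s
w_5 = (21.9 − 9.9)/2 = 6 m; q_5 = 1.14 × 2.23 × 6 = 15.25 m³/s
w_6 = (25.8 − 12.3)/2 = 6.75 m; q_6 = 0.79 × 1.16 × 6.75 = 6.186 m³/s
Stations 1, 7 contribute zero (depth or velocity is 0).
Q = Σ qᵢ = 34.71 m³/s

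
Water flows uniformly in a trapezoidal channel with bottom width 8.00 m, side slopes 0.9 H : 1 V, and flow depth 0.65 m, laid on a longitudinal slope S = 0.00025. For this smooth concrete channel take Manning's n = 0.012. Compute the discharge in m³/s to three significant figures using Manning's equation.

5.07 m³/s

A = (b + z·y)·y = (8.00 + 0.9×0.65)×0.65 = 5.580 m²
P = b + 2y√(1+z²) = 8.00 + 2×0.65×√(1+0.9²) = 9.749 m
R = A/P = 5.580/9.749 = 0.5724 m
Q = (1/n)·A·R^(2/3)·S^(1/2) = (1/0.012) × 5.580 × 0.5724^(2/3) × 0.00025^(1/2) = 5.069 m³/s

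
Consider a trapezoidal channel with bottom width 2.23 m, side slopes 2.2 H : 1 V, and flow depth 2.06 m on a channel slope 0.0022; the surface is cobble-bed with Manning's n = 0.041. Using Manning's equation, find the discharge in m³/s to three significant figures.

17.4 m³/s

A = (b + z·y)·y = (2.23 + 2.2×2.06)×2.06 = 13.93 m²
P = b + 2y√(1+z²) = 2.23 + 2×2.06×√(1+2.2²) = 12.19 m
R = A/P = 13.93/12.19 = 1.143 m
Q = (1/n)·A·R^(2/3)·S^(1/2) = (1/0.041) × 13.93 × 1.143^(2/3) × 0.0022^(1/2) = 17.42 m³/s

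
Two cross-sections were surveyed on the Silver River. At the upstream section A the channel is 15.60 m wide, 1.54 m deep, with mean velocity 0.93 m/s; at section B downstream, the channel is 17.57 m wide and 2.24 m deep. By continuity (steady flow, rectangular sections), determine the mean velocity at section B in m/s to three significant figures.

0.568 m/s

Q = A₁V₁ = (15.60×1.54) × 0.93 = 22.34 m³/s
A₂ = 17.57 × 2.24 = 39.36 m²
V₂ = Q/A₂ = 22.34/39.36 = 0.5677 m/s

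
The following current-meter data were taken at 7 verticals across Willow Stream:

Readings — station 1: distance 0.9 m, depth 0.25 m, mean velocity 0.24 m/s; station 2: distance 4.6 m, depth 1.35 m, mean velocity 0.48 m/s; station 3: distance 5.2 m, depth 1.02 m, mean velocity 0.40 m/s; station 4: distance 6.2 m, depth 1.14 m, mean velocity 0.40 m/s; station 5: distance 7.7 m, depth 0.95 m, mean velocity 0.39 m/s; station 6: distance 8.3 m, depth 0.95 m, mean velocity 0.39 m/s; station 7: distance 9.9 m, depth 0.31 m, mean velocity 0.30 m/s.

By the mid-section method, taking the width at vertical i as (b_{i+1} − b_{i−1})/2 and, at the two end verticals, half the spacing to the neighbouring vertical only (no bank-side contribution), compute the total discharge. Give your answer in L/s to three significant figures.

w_1 = (4.6 − 0.9)/2 = 1.85 m; q_1 = 0.24 × 0.25 × 1.85 = 0.1110 m³/s
w_2 = (5.2 − 0.9)/2 = 2.15 m; q_2 = 0.48 × 1.35 × 2.15 = 1.393 m³/s
w_3 = (6.2 − 4.6)/2 = 0.8 m; q_3 = 0.40 × 1.02 × 0.8 = 0.3264 m³/s
w_4 = (7.7 − 5.2)/2 = 1.25 m; q_4 = 0.40 × 1.14 × 1.25 = 0.5700 m³/s
w_5 = (8.3 − 6.2)/2 = 1.05 m; q_5 = 0.39 × 0.95 × 1.05 = 0.3890 m³/s
w_6 = (9.9 − 7.7)/2 = 1.1 m; q_6 = 0.39 × 0.95 × 1.1 = 0.4076 m³/s
w_7 = (9.9 − 8.3)/2 = 0.8 m; q_7 = 0.30 × 0.31 × 0.8 = 0.07440 m³/s
Q = Σ qᵢ = 3.272 m³/s
= 3.272 × 1000 = 3272 L/s

3270 L/s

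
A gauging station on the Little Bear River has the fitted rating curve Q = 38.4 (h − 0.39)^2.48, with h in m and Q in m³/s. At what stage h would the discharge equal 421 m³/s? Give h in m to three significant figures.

3.02 m

h − h₀ = (Q/C)^(1/b) = (421/38.4)^(1/2.48) = 2.626 m
h = 0.39 + 2.626 = 3.016 m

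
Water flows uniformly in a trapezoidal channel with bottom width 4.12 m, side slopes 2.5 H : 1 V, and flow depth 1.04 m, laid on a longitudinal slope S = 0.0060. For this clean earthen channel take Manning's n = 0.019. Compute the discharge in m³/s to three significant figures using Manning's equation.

A = (b + z·y)·y = (4.12 + 2.5×1.04)×1.04 = 6.989 m²
P = b + 2y√(1+z²) = 4.12 + 2×1.04×√(1+2.5²) = 9.721 m
R = A/P = 6.989/9.721 = 0.7190 m
Q = (1/n)·A·R^(2/3)·S^(1/2) = (1/0.019) × 6.989 × 0.7190^(2/3) × 0.0060^(1/2) = 22.87 m³/s

22.9 m³/s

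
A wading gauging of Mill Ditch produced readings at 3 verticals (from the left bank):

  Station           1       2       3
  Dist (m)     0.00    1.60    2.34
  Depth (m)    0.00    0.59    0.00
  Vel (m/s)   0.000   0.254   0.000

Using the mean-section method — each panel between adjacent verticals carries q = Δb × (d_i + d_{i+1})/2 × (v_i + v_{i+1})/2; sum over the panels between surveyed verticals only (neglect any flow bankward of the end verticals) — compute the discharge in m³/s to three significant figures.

Panel 1-2: Δb = 1.6 m, d̄ = (0.00+0.59)/2 = 0.295, v̄ = (0.000+0.254)/2 = 0.127 → q = 1.6×0.295×0.127 = 0.05994 m³/s
Panel 2-3: Δb = 0.74 m, d̄ = (0.59+0.00)/2 = 0.295, v̄ = (0.254+0.000)/2 = 0.127 → q = 0.74×0.295×0.127 = 0.02772 m³/s
Q = Σ q = 0.08767 m³/s

0.0877 m³/s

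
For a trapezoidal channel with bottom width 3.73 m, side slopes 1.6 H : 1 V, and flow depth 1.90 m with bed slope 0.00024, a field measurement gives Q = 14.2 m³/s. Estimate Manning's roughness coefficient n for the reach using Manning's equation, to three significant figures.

A = (b + z·y)·y = (3.73 + 1.6×1.90)×1.90 = 12.86 m²
P = b + 2y√(1+z²) = 3.73 + 2×1.90×√(1+1.6²) = 10.90 m
R = A/P = 12.86/10.90 = 1.180 m
n = (1/Q)·A·R^(2/3)·S^(1/2) = (1/14.2) × 12.86 × 1.117 × 0.01549 = 0.01567

0.0157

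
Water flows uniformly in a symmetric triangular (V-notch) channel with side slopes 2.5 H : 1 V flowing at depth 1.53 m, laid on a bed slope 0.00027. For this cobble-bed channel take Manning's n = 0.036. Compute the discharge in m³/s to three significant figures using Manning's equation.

A = z·y² = 2.5×1.53² = 5.852 m²
P = 2y√(1+z²) = 2×1.53×√(1+2.5²) = 8.239 m
R = A/P = 5.852/8.239 = 0.7103 m
Q = (1/n)·A·R^(2/3)·S^(1/2) = (1/0.036) × 5.852 × 0.7103^(2/3) × 0.00027^(1/2) = 2.126 m³/s

2.13 m³/s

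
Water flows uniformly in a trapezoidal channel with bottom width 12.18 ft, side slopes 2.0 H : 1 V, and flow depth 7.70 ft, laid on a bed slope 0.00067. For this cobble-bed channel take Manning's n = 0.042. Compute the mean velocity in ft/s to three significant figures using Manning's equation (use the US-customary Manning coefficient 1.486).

A = (b + z·y)·y = (12.18 + 2.0×7.70)×7.70 = 212.4 ft²
P = b + 2y√(1+z²) = 12.18 + 2×7.70×√(1+2.0²) = 46.62 ft
R = A/P = 212.4/46.62 = 4.556 ft
Q = (1.486/n)·A·R^(2/3)·S^(1/2) = (1.486/0.042) × 212.4 × 4.556^(2/3) × 0.00067^(1/2) = 534.5 ft³/s
V = Q/A = 534.5/212.4 = 2.517 ft/s

2.52 ft/s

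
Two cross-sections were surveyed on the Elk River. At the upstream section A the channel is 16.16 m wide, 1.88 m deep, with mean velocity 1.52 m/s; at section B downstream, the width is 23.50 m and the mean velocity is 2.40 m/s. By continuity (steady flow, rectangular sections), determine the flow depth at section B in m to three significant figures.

0.819 m

Q = A₁V₁ = (16.16×1.88) × 1.52 = 46.18 m³/s
d₂ = Q/(b₂ V₂) = 46.18/(23.50×2.40) = 0.8188 m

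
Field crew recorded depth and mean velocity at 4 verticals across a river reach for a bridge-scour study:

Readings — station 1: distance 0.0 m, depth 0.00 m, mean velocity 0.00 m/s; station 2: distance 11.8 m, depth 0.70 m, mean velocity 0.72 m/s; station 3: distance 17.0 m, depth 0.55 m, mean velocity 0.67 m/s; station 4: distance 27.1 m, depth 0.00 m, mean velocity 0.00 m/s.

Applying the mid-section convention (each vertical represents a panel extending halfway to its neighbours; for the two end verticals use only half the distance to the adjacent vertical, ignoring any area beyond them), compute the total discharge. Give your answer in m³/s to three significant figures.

7.10 m³/s

w_2 = (17.0 − 0.0)/2 = 8.5 m; q_2 = 0.72 × 0.70 × 8.5 = 4.284 m³/s
w_3 = (27.1 − 11.8)/2 = 7.65 m; q_3 = 0.67 × 0.55 × 7.65 = 2.819 m³/s
Stations 1, 4 contribute zero (depth or velocity is 0).
Q = Σ qᵢ = 7.103 m³/s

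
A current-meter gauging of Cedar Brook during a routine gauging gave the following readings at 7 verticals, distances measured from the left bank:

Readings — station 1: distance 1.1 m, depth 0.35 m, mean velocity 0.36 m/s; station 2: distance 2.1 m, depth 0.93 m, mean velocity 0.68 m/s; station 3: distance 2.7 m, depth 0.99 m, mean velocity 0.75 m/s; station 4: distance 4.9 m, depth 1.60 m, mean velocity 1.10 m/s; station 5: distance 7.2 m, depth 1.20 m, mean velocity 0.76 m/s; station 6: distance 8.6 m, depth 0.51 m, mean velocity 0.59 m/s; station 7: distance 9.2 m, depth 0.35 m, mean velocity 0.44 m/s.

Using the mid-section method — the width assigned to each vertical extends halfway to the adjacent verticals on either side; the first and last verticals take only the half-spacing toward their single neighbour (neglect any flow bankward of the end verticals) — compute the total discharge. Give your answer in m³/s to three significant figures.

7.60 m³/s

w_1 = (2.1 − 1.1)/2 = 0.5 m; q_1 = 0.36 × 0.35 × 0.5 = 0.06300 m³/s
w_2 = (2.7 − 1.1)/2 = 0.8 m; q_2 = 0.68 × 0.93 × 0.8 = 0.5059 m³/s
w_3 = (4.9 − 2.1)/2 = 1.4 m; q_3 = 0.75 × 0.99 × 1.4 = 1.040 m³/s
w_4 = (7.2 − 2.7)/2 = 2.25 m; q_4 = 1.10 × 1.60 × 2.25 = 3.960 m³/s
w_5 = (8.6 − 4.9)/2 = 1.85 m; q_5 = 0.76 × 1.20 × 1.85 = 1.687 m³/s
w_6 = (9.2 − 7.2)/2 = 1 m; q_6 = 0.59 × 0.51 × 1 = 0.3009 m³/s
w_7 = (9.2 − 8.6)/2 = 0.3 m; q_7 = 0.44 × 0.35 × 0.3 = 0.04620 m³/s
Q = Σ qᵢ = 7.603 m³/s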